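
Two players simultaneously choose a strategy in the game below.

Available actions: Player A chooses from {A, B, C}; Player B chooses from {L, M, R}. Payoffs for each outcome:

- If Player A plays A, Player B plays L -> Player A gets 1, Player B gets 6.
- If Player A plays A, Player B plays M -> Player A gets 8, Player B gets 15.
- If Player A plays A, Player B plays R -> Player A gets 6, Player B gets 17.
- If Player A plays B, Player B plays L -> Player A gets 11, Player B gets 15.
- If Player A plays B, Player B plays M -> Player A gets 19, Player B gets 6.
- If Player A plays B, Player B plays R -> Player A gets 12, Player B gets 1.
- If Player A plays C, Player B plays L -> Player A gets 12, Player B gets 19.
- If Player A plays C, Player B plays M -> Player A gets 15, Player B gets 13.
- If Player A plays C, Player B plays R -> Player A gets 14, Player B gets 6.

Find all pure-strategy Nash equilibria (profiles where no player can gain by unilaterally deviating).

(C, L)

Player A against L: payoffs 1, 11, 12 → best response C.
Player A against M: payoffs 8, 19, 15 → best response B.
Player A against R: payoffs 6, 12, 14 → best response C.
Player B against A: payoffs 6, 15, 17 → best response R.
Player B against B: payoffs 15, 6, 1 → best response L.
Player B against C: payoffs 19, 13, 6 → best response L.
Mutual best responses: (C, L).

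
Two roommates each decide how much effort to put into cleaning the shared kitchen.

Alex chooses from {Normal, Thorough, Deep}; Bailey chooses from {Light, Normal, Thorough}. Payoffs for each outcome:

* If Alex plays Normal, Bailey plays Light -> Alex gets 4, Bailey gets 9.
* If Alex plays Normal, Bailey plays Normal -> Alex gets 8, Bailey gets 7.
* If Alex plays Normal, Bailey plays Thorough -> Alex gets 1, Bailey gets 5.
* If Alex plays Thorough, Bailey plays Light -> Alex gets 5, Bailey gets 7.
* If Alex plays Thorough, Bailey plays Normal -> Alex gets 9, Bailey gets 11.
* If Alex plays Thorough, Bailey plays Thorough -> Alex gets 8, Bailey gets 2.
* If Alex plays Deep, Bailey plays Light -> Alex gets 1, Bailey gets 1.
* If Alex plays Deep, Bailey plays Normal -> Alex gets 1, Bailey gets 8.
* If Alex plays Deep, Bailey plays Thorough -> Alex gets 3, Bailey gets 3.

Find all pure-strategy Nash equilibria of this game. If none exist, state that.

Pure NE: (Thorough, Normal)

Mark each player's best response to every combination of opponents' strategies; a profile where every player is best-responding is a pure Nash equilibrium.
Alex against Light: payoffs 4, 5, 1 → best response Thorough.
Alex against Normal: payoffs 8, 9, 1 → best response Thorough.
Alex against Thorough: payoffs 1, 8, 3 → best response Thorough.
Bailey against Normal: payoffs 9, 7, 5 → best response Light.
Bailey against Thorough: payoffs 7, 11, 2 → best response Normal.
Bailey against Deep: payoffs 1, 8, 3 → best response Normal.
Mutual best responses: (Thorough, Normal).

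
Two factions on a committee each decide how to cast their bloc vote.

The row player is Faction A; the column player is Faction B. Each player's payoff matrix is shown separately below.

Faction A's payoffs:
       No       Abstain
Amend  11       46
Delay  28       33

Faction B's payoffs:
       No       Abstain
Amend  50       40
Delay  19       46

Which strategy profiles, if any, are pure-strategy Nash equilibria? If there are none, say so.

Mark each player's best response to every combination of opponents' strategies; a profile where every player is best-responding is a pure Nash equilibrium.
Faction A against No: payoffs 11, 28 → best response Delay.
Faction A against Abstain: payoffs 46, 33 → best response Amend.
Faction B against Amend: payoffs 50, 40 → best response No.
Faction B against Delay: payoffs 19, 46 → best response Abstain.
No profile is a mutual best response for all players.

There is no pure-strategy Nash equilibrium.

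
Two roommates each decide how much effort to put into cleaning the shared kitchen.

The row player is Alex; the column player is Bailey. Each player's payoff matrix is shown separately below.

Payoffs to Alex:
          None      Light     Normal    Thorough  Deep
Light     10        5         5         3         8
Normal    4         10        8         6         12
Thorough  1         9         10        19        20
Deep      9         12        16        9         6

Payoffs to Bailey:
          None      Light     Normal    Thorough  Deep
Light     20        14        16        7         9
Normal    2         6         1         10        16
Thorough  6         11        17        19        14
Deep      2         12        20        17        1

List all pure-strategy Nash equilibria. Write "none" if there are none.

The pure Nash equilibria are (Light, None), (Thorough, Thorough), (Deep, Normal).

Alex against None: payoffs 10, 4, 1, 9 → best response Light.
Alex against Light: payoffs 5, 10, 9, 12 → best response Deep.
Alex against Normal: payoffs 5, 8, 10, 16 → best response Deep.
Alex against Thorough: payoffs 3, 6, 19, 9 → best response Thorough.
Alex against Deep: payoffs 8, 12, 20, 6 → best response Thorough.
Bailey against Light: payoffs 20, 14, 16, 7, 9 → best response None.
Bailey against Normal: payoffs 2, 6, 1, 10, 16 → best response Deep.
Bailey against Thorough: payoffs 6, 11, 17, 19, 14 → best response Thorough.
Bailey against Deep: payoffs 2, 12, 20, 17, 1 → best response Normal.
Mutual best responses: (Light, None); (Thorough, Thorough); (Deep, Normal).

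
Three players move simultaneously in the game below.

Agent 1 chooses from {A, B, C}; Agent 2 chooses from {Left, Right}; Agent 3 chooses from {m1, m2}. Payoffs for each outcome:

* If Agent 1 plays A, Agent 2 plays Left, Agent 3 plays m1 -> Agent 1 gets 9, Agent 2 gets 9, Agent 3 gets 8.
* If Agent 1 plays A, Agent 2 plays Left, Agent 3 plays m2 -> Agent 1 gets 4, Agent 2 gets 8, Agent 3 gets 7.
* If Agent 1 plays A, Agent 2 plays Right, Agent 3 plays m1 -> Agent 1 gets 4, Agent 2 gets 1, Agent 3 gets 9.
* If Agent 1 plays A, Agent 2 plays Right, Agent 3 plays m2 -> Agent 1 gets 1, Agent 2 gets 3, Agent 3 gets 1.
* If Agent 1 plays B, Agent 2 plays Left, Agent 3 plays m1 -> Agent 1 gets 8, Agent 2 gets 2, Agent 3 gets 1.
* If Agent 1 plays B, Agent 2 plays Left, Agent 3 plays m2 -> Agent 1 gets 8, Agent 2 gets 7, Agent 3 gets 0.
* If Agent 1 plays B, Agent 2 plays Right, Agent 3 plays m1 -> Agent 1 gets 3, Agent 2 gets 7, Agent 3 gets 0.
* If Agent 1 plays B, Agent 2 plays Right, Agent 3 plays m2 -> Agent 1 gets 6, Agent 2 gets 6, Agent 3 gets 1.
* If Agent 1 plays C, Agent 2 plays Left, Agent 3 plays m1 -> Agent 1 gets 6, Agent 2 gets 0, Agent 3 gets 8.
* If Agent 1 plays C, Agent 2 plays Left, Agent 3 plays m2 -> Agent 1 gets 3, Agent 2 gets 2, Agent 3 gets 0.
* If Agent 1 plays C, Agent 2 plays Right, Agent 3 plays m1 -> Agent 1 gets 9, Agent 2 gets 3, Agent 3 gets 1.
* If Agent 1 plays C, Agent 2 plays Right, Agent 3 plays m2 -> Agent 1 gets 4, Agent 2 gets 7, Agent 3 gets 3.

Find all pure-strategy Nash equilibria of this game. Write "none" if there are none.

The unique pure-strategy Nash equilibrium is (A, Left, m1).

Agent 1 against (Left, m1): payoffs 9, 8, 6 → best response A.
Agent 1 against (Left, m2): payoffs 4, 8, 3 → best response B.
Agent 1 against (Right, m1): payoffs 4, 3, 9 → best response C.
Agent 1 against (Right, m2): payoffs 1, 6, 4 → best response B.
Agent 2 against (A, m1): payoffs 9, 1 → best response Left.
Agent 2 against (A, m2): payoffs 8, 3 → best response Left.
Agent 2 against (B, m1): payoffs 2, 7 → best response Right.
Agent 2 against (B, m2): payoffs 7, 6 → best response Left.
Agent 2 against (C, m1): payoffs 0, 3 → best response Right.
Agent 2 against (C, m2): payoffs 2, 7 → best response Right.
Agent 3 against (A, Left): payoffs 8, 7 → best response m1.
Agent 3 against (A, Right): payoffs 9, 1 → best response m1.
Agent 3 against (B, Left): payoffs 1, 0 → best response m1.
Agent 3 against (B, Right): payoffs 0, 1 → best response m2.
Agent 3 against (C, Left): payoffs 8, 0 → best response m1.
Agent 3 against (C, Right): payoffs 1, 3 → best response m2.
Mutual best responses: (A, Left, m1).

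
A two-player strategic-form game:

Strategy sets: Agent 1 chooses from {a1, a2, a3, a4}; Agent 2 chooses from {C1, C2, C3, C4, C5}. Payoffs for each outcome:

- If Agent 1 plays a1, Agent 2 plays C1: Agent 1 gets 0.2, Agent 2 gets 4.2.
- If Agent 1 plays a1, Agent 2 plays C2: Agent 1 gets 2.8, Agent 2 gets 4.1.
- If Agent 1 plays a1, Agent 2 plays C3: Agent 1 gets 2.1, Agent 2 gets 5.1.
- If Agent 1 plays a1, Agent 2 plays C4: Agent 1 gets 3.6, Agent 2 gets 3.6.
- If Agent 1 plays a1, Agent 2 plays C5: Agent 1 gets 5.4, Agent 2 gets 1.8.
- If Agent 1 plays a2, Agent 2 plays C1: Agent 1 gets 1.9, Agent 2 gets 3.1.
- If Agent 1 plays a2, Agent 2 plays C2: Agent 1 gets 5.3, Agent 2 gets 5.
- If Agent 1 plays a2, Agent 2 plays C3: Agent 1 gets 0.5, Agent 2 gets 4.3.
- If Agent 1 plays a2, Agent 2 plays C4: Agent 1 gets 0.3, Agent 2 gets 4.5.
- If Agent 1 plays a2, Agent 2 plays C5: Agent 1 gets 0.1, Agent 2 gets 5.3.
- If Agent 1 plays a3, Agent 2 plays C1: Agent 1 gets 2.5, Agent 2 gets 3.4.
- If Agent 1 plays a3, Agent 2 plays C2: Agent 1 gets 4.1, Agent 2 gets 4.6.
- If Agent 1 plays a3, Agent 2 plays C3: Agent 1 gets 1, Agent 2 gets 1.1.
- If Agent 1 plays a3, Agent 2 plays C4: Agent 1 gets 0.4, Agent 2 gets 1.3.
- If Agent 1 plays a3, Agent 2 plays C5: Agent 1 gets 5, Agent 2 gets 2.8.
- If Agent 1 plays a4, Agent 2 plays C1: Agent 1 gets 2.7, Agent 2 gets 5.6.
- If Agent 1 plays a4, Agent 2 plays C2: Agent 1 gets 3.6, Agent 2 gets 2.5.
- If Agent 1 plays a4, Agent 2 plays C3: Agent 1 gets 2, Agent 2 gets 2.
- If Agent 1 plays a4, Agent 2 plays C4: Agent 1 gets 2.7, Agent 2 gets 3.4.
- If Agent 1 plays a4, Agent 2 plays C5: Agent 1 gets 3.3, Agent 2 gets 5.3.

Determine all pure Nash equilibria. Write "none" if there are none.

(a1, C1): Agent 1 can switch to a2 (0.2 → 1.9). Not NE.
(a1, C2): Agent 1 can switch to a2 (2.8 → 5.3). Not NE.
(a1, C3): Agent 1 gets 2.1, best alternative 2; Agent 2 gets 5.1, best alternative 4.2. No profitable deviation — NE.
(a1, C4): Agent 2 can switch to C1 (3.6 → 4.2). Not NE.
(a1, C5): Agent 2 can switch to C1 (1.8 → 4.2). Not NE.
(a2, C1): Agent 1 can switch to a3 (1.9 → 2.5). Not NE.
(a2, C2): Agent 2 can switch to C5 (5 → 5.3). Not NE.
(a4, C1): Agent 1 gets 2.7, best alternative 2.5; Agent 2 gets 5.6, best alternative 5.3. No profitable deviation — NE.
(The remaining 12 profiles each have a profitable deviation by the same check.)

(a1, C3); (a4, C1)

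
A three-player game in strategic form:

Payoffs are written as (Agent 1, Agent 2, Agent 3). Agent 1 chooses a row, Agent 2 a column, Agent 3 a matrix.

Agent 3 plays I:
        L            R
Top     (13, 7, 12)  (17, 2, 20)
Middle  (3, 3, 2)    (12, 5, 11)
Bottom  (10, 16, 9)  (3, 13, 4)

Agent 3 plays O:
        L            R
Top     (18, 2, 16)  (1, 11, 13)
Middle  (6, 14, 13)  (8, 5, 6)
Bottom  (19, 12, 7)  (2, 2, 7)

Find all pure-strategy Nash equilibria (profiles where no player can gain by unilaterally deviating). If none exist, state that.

For each player, find the best response to each opponent profile; mutual best responses are the pure NE.
Agent 1 against (L, I): payoffs 13, 3, 10 → best response Top.
Agent 1 against (L, O): payoffs 18, 6, 19 → best response Bottom.
Agent 1 against (R, I): payoffs 17, 12, 3 → best response Top.
Agent 1 against (R, O): payoffs 1, 8, 2 → best response Middle.
Agent 2 against (Top, I): payoffs 7, 2 → best response L.
Agent 2 against (Top, O): payoffs 2, 11 → best response R.
Agent 2 against (Middle, I): payoffs 3, 5 → best response R.
Agent 2 against (Middle, O): payoffs 14, 5 → best response L.
Agent 2 against (Bottom, I): payoffs 16, 13 → best response L.
Agent 2 against (Bottom, O): payoffs 12, 2 → best response L.
Agent 3 against (Top, L): payoffs 12, 16 → best response O.
Agent 3 against (Top, R): payoffs 20, 13 → best response I.
Agent 3 against (Middle, L): payoffs 2, 13 → best response O.
Agent 3 against (Middle, R): payoffs 11, 6 → best response I.
Agent 3 against (Bottom, L): payoffs 9, 7 → best response I.
Agent 3 against (Bottom, R): payoffs 4, 7 → best response O.
No profile is a mutual best response for all players.

No pure-strategy Nash equilibrium.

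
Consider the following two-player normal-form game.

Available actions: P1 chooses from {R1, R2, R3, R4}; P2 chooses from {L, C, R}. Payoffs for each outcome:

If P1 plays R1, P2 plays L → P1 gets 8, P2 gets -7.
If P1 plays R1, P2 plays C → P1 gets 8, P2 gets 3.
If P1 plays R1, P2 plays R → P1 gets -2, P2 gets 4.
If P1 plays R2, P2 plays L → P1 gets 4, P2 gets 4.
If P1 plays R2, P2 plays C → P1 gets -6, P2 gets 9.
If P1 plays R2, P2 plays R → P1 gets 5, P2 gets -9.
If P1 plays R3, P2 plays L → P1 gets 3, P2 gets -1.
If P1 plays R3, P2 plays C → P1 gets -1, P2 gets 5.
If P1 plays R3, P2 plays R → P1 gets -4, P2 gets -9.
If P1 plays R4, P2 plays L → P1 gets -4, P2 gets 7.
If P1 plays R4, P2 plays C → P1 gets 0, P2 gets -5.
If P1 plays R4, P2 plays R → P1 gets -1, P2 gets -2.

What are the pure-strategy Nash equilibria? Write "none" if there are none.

none

P1 against L: payoffs 8, 4, 3, -4 → best response R1.
P1 against C: payoffs 8, -6, -1, 0 → best response R1.
P1 against R: payoffs -2, 5, -4, -1 → best response R2.
P2 against R1: payoffs -7, 3, 4 → best response R.
P2 against R2: payoffs 4, 9, -9 → best response C.
P2 against R3: payoffs -1, 5, -9 → best response C.
P2 against R4: payoffs 7, -5, -2 → best response L.
No profile is a mutual best response for all players.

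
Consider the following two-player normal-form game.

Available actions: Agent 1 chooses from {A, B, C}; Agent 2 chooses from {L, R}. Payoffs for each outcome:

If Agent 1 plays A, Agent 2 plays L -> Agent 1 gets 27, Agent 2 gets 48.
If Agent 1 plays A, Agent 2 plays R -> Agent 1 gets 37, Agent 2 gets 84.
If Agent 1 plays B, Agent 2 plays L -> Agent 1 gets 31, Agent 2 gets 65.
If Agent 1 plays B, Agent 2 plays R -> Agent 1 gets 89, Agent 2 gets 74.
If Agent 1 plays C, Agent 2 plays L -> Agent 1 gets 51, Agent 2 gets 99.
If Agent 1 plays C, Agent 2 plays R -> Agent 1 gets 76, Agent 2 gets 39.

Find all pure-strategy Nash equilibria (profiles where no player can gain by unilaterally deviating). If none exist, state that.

(A, L): Agent 1 can switch to B (27 → 31). Not NE.
(A, R): Agent 1 can switch to B (37 → 89). Not NE.
(B, L): Agent 1 can switch to C (31 → 51). Not NE.
(B, R): Agent 1 gets 89, best alternative 76; Agent 2 gets 74, best alternative 65. No profitable deviation — NE.
(C, L): Agent 1 gets 51, best alternative 31; Agent 2 gets 99, best alternative 39. No profitable deviation — NE.
(C, R): Agent 1 can switch to B (76 → 89). Not NE.

(B, R), (C, L)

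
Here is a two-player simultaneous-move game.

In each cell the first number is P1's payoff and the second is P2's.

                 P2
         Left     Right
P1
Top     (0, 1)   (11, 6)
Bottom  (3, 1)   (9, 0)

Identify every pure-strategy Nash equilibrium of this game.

The pure Nash equilibria are (Top, Right) and (Bottom, Left).

For each player, find the best response to each opponent profile; mutual best responses are the pure NE.
P1 against Left: payoffs 0, 3 → best response Bottom.
P1 against Right: payoffs 11, 9 → best response Top.
P2 against Top: payoffs 1, 6 → best response Right.
P2 against Bottom: payoffs 1, 0 → best response Left.
Mutual best responses: (Top, Right); (Bottom, Left).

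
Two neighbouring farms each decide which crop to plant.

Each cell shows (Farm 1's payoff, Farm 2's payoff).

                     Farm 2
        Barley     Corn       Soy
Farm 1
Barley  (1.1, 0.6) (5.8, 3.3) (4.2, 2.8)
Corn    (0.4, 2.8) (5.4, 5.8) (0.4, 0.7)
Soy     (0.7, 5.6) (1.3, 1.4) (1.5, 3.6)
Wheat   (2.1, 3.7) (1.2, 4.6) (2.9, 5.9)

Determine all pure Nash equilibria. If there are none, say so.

For each strategy profile, look for a profitable unilateral deviation.
(Barley, Barley): Farm 1 can switch to Wheat (1.1 → 2.1). Not NE.
(Barley, Corn): Farm 1 gets 5.8, best alternative 5.4; Farm 2 gets 3.3, best alternative 2.8. No profitable deviation — NE.
(Barley, Soy): Farm 2 can switch to Corn (2.8 → 3.3). Not NE.
(Corn, Barley): Farm 1 can switch to Barley (0.4 → 1.1). Not NE.
(Corn, Corn): Farm 1 can switch to Barley (5.4 → 5.8). Not NE.
(Corn, Soy): Farm 1 can switch to Barley (0.4 → 4.2). Not NE.
(Soy, Barley): Farm 1 can switch to Barley (0.7 → 1.1). Not NE.
(Soy, Corn): Farm 1 can switch to Barley (1.3 → 5.8). Not NE.
(Soy, Soy): Farm 1 can switch to Barley (1.5 → 4.2). Not NE.
(Wheat, Barley): Farm 2 can switch to Corn (3.7 → 4.6). Not NE.
(Wheat, Corn): Farm 1 can switch to Barley (1.2 → 5.8). Not NE.
(The remaining 1 profile has a profitable deviation by the same check.)

The unique pure-strategy Nash equilibrium is (Barley, Corn).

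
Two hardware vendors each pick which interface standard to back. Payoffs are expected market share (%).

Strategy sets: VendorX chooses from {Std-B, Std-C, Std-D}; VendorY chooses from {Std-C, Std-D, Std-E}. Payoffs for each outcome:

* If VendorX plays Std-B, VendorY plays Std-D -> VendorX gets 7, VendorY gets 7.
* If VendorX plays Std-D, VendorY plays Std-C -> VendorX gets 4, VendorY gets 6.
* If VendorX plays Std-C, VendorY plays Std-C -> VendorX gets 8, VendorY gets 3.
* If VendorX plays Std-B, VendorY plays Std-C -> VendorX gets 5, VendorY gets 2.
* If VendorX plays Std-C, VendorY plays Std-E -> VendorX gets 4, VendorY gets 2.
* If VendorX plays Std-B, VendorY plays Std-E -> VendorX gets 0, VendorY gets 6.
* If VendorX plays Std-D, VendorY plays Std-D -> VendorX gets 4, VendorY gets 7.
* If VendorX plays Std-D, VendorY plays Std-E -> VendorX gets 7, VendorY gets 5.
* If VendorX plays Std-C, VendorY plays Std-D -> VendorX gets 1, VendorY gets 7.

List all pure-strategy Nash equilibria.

Check each profile: it is a Nash equilibrium iff no player can strictly gain by switching unilaterally.
(Std-B, Std-C): VendorX can switch to Std-C (5 → 8). Not NE.
(Std-B, Std-D): VendorX gets 7, best alternative 4; VendorY gets 7, best alternative 6. No profitable deviation — NE.
(Std-B, Std-E): VendorX can switch to Std-C (0 → 4). Not NE.
(Std-C, Std-C): VendorY can switch to Std-D (3 → 7). Not NE.
(Std-C, Std-D): VendorX can switch to Std-B (1 → 7). Not NE.
(Std-C, Std-E): VendorX can switch to Std-D (4 → 7). Not NE.
(Std-D, Std-C): VendorX can switch to Std-B (4 → 5). Not NE.
(Std-D, Std-D): VendorX can switch to Std-B (4 → 7). Not NE.
(Std-D, Std-E): VendorY can switch to Std-C (5 → 6). Not NE.

Pure NE: (Std-B, Std-D)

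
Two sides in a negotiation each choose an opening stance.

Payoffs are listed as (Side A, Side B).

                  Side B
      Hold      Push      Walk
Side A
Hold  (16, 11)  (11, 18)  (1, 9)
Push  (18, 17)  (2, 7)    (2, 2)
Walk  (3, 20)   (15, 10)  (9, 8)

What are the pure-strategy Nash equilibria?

Pure NE: (Push, Hold)

Side A against Hold: payoffs 16, 18, 3 → best response Push.
Side A against Push: payoffs 11, 2, 15 → best response Walk.
Side A against Walk: payoffs 1, 2, 9 → best response Walk.
Side B against Hold: payoffs 11, 18, 9 → best response Push.
Side B against Push: payoffs 17, 7, 2 → best response Hold.
Side B against Walk: payoffs 20, 10, 8 → best response Hold.
Mutual best responses: (Push, Hold).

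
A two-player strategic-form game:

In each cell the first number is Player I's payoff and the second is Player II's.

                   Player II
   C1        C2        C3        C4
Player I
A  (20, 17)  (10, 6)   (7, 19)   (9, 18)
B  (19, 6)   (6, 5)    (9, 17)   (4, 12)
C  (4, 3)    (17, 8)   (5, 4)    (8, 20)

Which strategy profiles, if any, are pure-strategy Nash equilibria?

The unique pure-strategy Nash equilibrium is (B, C3).

(A, C1): Player II can switch to C3 (17 → 19). Not NE.
(A, C2): Player I can switch to C (10 → 17). Not NE.
(A, C3): Player I can switch to B (7 → 9). Not NE.
(A, C4): Player II can switch to C3 (18 → 19). Not NE.
(B, C1): Player I can switch to A (19 → 20). Not NE.
(B, C2): Player I can switch to A (6 → 10). Not NE.
(B, C3): Player I gets 9, best alternative 7; Player II gets 17, best alternative 12. No profitable deviation — NE.
(B, C4): Player I can switch to A (4 → 9). Not NE.
(C, C1): Player I can switch to A (4 → 20). Not NE.
(C, C2): Player II can switch to C4 (8 → 20). Not NE.
(C, C3): Player I can switch to A (5 → 7). Not NE.
(The remaining 1 profile has a profitable deviation by the same check.)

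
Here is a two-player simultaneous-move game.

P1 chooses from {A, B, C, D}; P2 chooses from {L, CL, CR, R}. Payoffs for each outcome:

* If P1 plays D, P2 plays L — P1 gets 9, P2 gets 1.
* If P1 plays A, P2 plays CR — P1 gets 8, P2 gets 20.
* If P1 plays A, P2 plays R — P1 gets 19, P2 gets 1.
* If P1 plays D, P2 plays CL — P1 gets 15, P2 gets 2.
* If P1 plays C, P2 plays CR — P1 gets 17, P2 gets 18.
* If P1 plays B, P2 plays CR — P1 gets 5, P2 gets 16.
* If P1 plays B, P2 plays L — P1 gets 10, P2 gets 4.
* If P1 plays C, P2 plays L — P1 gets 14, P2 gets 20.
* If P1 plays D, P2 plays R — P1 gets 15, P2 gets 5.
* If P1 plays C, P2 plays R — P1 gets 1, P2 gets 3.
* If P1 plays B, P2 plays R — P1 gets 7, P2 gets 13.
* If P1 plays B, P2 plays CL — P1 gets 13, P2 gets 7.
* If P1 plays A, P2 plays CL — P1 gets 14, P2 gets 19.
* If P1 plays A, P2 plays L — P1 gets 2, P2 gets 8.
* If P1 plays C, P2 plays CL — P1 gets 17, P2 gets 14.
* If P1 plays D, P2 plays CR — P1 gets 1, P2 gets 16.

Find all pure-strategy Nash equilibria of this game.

(A, L): P1 can switch to B (2 → 10). Not NE.
(A, CL): P1 can switch to C (14 → 17). Not NE.
(A, CR): P1 can switch to C (8 → 17). Not NE.
(A, R): P2 can switch to L (1 → 8). Not NE.
(B, L): P1 can switch to C (10 → 14). Not NE.
(B, CL): P1 can switch to A (13 → 14). Not NE.
(C, L): P1 gets 14, best alternative 10; P2 gets 20, best alternative 18. No profitable deviation — NE.
(The remaining 9 profiles each have a profitable deviation by the same check.)

(C, L)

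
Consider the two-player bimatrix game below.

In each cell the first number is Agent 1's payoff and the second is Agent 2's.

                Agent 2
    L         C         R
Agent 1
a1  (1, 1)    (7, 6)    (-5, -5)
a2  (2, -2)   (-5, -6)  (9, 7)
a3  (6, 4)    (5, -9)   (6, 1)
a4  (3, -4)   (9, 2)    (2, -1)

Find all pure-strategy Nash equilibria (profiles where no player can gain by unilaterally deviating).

(a1, L): Agent 1 can switch to a2 (1 → 2). Not NE.
(a1, C): Agent 1 can switch to a4 (7 → 9). Not NE.
(a1, R): Agent 1 can switch to a2 (-5 → 9). Not NE.
(a2, L): Agent 1 can switch to a3 (2 → 6). Not NE.
(a2, C): Agent 1 can switch to a1 (-5 → 7). Not NE.
(a2, R): Agent 1 gets 9, best alternative 6; Agent 2 gets 7, best alternative -2. No profitable deviation — NE.
(a3, L): Agent 1 gets 6, best alternative 3; Agent 2 gets 4, best alternative 1. No profitable deviation — NE.
(a3, C): Agent 1 can switch to a1 (5 → 7). Not NE.
(a3, R): Agent 1 can switch to a2 (6 → 9). Not NE.
(a4, L): Agent 1 can switch to a3 (3 → 6). Not NE.
(a4, C): Agent 1 gets 9, best alternative 7; Agent 2 gets 2, best alternative -1. No profitable deviation — NE.
(The remaining 1 profile has a profitable deviation by the same check.)

(a2, R) and (a3, L) and (a4, C)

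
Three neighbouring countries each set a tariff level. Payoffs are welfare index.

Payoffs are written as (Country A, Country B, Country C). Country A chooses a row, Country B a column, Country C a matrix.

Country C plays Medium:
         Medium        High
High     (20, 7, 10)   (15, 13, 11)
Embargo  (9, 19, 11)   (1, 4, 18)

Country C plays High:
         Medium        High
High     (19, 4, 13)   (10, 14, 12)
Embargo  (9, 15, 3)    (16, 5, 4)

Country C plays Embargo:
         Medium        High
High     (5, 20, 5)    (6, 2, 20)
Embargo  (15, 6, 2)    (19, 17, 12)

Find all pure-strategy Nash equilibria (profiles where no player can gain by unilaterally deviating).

(High, Medium, Medium): Country B can switch to High (7 → 13). Not NE.
(High, Medium, High): Country B can switch to High (4 → 14). Not NE.
(High, Medium, Embargo): Country A can switch to Embargo (5 → 15). Not NE.
(High, High, Medium): Country C can switch to High (11 → 12). Not NE.
(High, High, High): Country A can switch to Embargo (10 → 16). Not NE.
(High, High, Embargo): Country A can switch to Embargo (6 → 19). Not NE.
(Embargo, Medium, Medium): Country A can switch to High (9 → 20). Not NE.
(Embargo, Medium, High): Country A can switch to High (9 → 19). Not NE.
(The remaining 4 profiles each have a profitable deviation by the same check.)

There is no pure-strategy Nash equilibrium.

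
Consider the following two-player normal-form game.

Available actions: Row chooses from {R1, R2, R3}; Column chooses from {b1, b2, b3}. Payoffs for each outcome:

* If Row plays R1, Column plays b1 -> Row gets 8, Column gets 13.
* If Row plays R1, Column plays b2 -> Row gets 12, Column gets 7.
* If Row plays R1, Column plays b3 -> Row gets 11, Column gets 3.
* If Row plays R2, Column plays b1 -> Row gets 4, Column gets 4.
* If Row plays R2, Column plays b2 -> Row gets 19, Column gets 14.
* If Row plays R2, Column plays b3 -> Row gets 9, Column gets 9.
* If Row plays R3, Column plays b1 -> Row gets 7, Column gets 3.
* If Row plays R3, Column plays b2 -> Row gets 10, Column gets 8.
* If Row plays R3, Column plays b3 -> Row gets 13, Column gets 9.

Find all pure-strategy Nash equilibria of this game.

The pure Nash equilibria are (R1, b1), (R2, b2), (R3, b3).

Row against b1: payoffs 8, 4, 7 → best response R1.
Row against b2: payoffs 12, 19, 10 → best response R2.
Row against b3: payoffs 11, 9, 13 → best response R3.
Column against R1: payoffs 13, 7, 3 → best response b1.
Column against R2: payoffs 4, 14, 9 → best response b2.
Column against R3: payoffs 3, 8, 9 → best response b3.
Mutual best responses: (R1, b1); (R2, b2); (R3, b3).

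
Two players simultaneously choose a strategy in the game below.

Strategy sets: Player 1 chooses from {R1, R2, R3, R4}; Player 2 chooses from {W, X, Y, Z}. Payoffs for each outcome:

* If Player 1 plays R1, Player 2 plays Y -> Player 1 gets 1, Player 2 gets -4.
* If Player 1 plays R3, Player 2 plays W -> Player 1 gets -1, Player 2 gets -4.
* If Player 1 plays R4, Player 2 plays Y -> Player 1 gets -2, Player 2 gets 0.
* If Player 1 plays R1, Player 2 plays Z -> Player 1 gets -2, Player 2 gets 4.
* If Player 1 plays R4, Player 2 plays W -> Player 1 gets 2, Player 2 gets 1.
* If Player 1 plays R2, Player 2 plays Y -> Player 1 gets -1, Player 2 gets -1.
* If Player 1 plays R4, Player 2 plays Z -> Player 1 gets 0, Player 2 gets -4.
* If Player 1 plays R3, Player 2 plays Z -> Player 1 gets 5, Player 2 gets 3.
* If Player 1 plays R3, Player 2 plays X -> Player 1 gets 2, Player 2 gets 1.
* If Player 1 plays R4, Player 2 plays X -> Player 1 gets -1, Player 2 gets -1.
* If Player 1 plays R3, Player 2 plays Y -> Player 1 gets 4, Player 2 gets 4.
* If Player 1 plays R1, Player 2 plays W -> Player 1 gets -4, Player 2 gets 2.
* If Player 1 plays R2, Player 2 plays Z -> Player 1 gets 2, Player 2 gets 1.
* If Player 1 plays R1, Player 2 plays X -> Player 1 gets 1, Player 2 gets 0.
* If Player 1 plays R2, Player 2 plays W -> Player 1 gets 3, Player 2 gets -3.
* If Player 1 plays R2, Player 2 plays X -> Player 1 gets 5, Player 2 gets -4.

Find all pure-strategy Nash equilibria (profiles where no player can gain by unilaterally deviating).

Pure NE: (R3, Y)

Player 1 against W: payoffs -4, 3, -1, 2 → best response R2.
Player 1 against X: payoffs 1, 5, 2, -1 → best response R2.
Player 1 against Y: payoffs 1, -1, 4, -2 → best response R3.
Player 1 against Z: payoffs -2, 2, 5, 0 → best response R3.
Player 2 against R1: payoffs 2, 0, -4, 4 → best response Z.
Player 2 against R2: payoffs -3, -4, -1, 1 → best response Z.
Player 2 against R3: payoffs -4, 1, 4, 3 → best response Y.
Player 2 against R4: payoffs 1, -1, 0, -4 → best response W.
Mutual best responses: (R3, Y).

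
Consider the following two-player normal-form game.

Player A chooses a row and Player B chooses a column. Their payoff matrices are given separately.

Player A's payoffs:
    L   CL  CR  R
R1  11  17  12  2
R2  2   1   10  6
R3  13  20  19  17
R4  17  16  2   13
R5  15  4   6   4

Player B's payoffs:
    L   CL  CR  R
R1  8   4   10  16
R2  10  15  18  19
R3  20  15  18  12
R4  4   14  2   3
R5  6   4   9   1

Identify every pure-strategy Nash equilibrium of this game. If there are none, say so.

none

Player A against L: payoffs 11, 2, 13, 17, 15 → best response R4.
Player A against CL: payoffs 17, 1, 20, 16, 4 → best response R3.
Player A against CR: payoffs 12, 10, 19, 2, 6 → best response R3.
Player A against R: payoffs 2, 6, 17, 13, 4 → best response R3.
Player B against R1: payoffs 8, 4, 10, 16 → best response R.
Player B against R2: payoffs 10, 15, 18, 19 → best response R.
Player B against R3: payoffs 20, 15, 18, 12 → best response L.
Player B against R4: payoffs 4, 14, 2, 3 → best response CL.
Player B against R5: payoffs 6, 4, 9, 1 → best response CR.
No profile is a mutual best response for all players.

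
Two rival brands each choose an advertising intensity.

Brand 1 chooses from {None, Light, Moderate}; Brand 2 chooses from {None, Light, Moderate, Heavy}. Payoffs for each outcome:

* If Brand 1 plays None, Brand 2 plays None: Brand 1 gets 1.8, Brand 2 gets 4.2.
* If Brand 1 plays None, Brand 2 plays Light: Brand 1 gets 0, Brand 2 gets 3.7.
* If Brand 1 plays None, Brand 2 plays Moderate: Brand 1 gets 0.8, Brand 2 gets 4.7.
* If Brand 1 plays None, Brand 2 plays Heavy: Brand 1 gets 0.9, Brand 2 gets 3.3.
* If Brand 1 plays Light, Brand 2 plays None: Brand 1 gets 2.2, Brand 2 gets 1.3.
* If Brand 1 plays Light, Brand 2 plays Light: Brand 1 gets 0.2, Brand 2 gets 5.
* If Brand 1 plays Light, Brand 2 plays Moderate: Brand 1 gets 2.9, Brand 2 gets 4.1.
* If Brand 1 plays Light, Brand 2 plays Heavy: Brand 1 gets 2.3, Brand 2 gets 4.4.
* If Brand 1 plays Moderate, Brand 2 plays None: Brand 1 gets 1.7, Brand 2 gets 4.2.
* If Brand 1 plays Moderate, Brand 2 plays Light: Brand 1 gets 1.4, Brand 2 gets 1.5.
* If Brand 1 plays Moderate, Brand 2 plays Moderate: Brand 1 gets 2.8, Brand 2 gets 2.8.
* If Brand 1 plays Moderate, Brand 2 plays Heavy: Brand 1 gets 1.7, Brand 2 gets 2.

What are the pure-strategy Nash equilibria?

There is no pure-strategy Nash equilibrium.

(None, None): Brand 1 can switch to Light (1.8 → 2.2). Not NE.
(None, Light): Brand 1 can switch to Light (0 → 0.2). Not NE.
(None, Moderate): Brand 1 can switch to Light (0.8 → 2.9). Not NE.
(None, Heavy): Brand 1 can switch to Light (0.9 → 2.3). Not NE.
(Light, None): Brand 2 can switch to Light (1.3 → 5). Not NE.
(Light, Light): Brand 1 can switch to Moderate (0.2 → 1.4). Not NE.
(Light, Moderate): Brand 2 can switch to Light (4.1 → 5). Not NE.
(Light, Heavy): Brand 2 can switch to Light (4.4 → 5). Not NE.
(Moderate, None): Brand 1 can switch to None (1.7 → 1.8). Not NE.
(Moderate, Light): Brand 2 can switch to None (1.5 → 4.2). Not NE.
(The remaining 2 profiles each have a profitable deviation by the same check.)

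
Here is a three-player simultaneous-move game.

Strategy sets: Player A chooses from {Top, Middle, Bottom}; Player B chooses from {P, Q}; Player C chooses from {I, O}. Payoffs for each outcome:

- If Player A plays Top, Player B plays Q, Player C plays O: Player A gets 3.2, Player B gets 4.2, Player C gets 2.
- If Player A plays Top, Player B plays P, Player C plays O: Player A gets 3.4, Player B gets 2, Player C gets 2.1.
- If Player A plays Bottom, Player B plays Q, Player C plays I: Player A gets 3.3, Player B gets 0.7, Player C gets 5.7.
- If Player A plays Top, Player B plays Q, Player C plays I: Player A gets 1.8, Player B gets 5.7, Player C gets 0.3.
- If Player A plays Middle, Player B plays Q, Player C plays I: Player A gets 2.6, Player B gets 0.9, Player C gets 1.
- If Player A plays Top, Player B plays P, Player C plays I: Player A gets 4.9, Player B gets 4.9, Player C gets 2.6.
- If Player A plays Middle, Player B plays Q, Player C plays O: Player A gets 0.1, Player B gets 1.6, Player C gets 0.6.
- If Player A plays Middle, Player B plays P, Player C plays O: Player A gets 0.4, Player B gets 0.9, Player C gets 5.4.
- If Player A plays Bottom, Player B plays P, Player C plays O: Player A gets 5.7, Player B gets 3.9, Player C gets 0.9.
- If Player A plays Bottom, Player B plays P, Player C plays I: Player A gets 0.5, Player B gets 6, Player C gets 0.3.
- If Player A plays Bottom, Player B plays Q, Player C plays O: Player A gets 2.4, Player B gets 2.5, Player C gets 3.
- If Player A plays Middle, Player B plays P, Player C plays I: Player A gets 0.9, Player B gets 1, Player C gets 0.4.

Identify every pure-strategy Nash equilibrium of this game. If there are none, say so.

(Top, Q, O); (Bottom, P, O)

(Top, P, I): Player B can switch to Q (4.9 → 5.7). Not NE.
(Top, P, O): Player A can switch to Bottom (3.4 → 5.7). Not NE.
(Top, Q, I): Player A can switch to Middle (1.8 → 2.6). Not NE.
(Top, Q, O): Player A gets 3.2, best alternative 2.4; Player B gets 4.2, best alternative 2; Player C gets 2, best alternative 0.3. No profitable deviation — NE.
(Middle, P, I): Player A can switch to Top (0.9 → 4.9). Not NE.
(Middle, P, O): Player A can switch to Top (0.4 → 3.4). Not NE.
(Middle, Q, I): Player A can switch to Bottom (2.6 → 3.3). Not NE.
(Middle, Q, O): Player A can switch to Top (0.1 → 3.2). Not NE.
(Bottom, P, I): Player A can switch to Top (0.5 → 4.9). Not NE.
(Bottom, P, O): Player A gets 5.7, best alternative 3.4; Player B gets 3.9, best alternative 2.5; Player C gets 0.9, best alternative 0.3. No profitable deviation — NE.
(The remaining 2 profiles each have a profitable deviation by the same check.)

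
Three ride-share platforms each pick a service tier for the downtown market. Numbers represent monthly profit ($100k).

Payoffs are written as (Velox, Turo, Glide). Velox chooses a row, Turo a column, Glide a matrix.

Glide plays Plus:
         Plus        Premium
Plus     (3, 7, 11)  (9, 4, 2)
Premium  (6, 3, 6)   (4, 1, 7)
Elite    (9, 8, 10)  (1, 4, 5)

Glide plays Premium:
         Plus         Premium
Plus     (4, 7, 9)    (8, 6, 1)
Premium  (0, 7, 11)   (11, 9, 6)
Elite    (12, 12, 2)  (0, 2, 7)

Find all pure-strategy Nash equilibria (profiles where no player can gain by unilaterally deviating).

Check each profile: it is a Nash equilibrium iff no player can strictly gain by switching unilaterally.
(Plus, Plus, Plus): Velox can switch to Premium (3 → 6). Not NE.
(Plus, Plus, Premium): Velox can switch to Elite (4 → 12). Not NE.
(Plus, Premium, Plus): Turo can switch to Plus (4 → 7). Not NE.
(Plus, Premium, Premium): Velox can switch to Premium (8 → 11). Not NE.
(Premium, Plus, Plus): Velox can switch to Elite (6 → 9). Not NE.
(Premium, Plus, Premium): Velox can switch to Plus (0 → 4). Not NE.
(Premium, Premium, Plus): Velox can switch to Plus (4 → 9). Not NE.
(Premium, Premium, Premium): Glide can switch to Plus (6 → 7). Not NE.
(Elite, Plus, Plus): Velox gets 9, best alternative 6; Turo gets 8, best alternative 4; Glide gets 10, best alternative 2. No profitable deviation — NE.
(Elite, Plus, Premium): Glide can switch to Plus (2 → 10). Not NE.
(Elite, Premium, Plus): Velox can switch to Plus (1 → 9). Not NE.
(Elite, Premium, Premium): Velox can switch to Plus (0 → 8). Not NE.

Pure NE: (Elite, Plus, Plus)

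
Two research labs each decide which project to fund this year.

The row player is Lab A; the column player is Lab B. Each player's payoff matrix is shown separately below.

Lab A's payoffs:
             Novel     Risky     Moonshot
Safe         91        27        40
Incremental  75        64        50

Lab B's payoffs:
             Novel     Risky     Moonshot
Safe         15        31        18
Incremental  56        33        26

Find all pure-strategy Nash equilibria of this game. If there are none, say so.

There is no pure-strategy Nash equilibrium.

Mark each player's best response to every combination of opponents' strategies; a profile where every player is best-responding is a pure Nash equilibrium.
Lab A against Novel: payoffs 91, 75 → best response Safe.
Lab A against Risky: payoffs 27, 64 → best response Incremental.
Lab A against Moonshot: payoffs 40, 50 → best response Incremental.
Lab B against Safe: payoffs 15, 31, 18 → best response Risky.
Lab B against Incremental: payoffs 56, 33, 26 → best response Novel.
No profile is a mutual best response for all players.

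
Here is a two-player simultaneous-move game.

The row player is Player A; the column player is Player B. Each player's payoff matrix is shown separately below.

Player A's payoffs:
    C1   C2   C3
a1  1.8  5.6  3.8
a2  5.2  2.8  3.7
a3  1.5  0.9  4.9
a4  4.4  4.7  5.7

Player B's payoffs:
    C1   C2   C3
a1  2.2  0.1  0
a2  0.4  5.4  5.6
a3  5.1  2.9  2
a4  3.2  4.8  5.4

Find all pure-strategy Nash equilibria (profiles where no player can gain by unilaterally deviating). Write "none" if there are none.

The unique pure-strategy Nash equilibrium is (a4, C3).

Player A against C1: payoffs 1.8, 5.2, 1.5, 4.4 → best response a2.
Player A against C2: payoffs 5.6, 2.8, 0.9, 4.7 → best response a1.
Player A against C3: payoffs 3.8, 3.7, 4.9, 5.7 → best response a4.
Player B against a1: payoffs 2.2, 0.1, 0 → best response C1.
Player B against a2: payoffs 0.4, 5.4, 5.6 → best response C3.
Player B against a3: payoffs 5.1, 2.9, 2 → best response C1.
Player B against a4: payoffs 3.2, 4.8, 5.4 → best response C3.
Mutual best responses: (a4, C3).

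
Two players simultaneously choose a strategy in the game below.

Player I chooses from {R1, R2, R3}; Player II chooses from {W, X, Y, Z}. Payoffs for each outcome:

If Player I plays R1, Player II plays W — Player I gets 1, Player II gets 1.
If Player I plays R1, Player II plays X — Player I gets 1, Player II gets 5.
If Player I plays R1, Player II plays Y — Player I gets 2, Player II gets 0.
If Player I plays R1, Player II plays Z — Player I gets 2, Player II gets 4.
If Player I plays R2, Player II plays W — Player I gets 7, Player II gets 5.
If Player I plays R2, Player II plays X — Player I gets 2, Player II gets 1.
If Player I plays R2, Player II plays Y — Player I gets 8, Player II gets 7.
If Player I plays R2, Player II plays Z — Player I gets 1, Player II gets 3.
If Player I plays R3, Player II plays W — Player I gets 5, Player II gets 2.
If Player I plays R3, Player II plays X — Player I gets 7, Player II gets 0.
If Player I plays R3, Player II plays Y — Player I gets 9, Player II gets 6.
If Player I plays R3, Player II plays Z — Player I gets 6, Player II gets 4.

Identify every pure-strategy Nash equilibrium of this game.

(R1, W): Player I can switch to R2 (1 → 7). Not NE.
(R1, X): Player I can switch to R2 (1 → 2). Not NE.
(R1, Y): Player I can switch to R2 (2 → 8). Not NE.
(R1, Z): Player I can switch to R3 (2 → 6). Not NE.
(R2, W): Player II can switch to Y (5 → 7). Not NE.
(R2, X): Player I can switch to R3 (2 → 7). Not NE.
(R2, Y): Player I can switch to R3 (8 → 9). Not NE.
(R2, Z): Player I can switch to R1 (1 → 2). Not NE.
(R3, W): Player I can switch to R2 (5 → 7). Not NE.
(R3, X): Player II can switch to W (0 → 2). Not NE.
(R3, Y): Player I gets 9, best alternative 8; Player II gets 6, best alternative 4. No profitable deviation — NE.
(R3, Z): Player II can switch to Y (4 → 6). Not NE.

Pure NE: (R3, Y)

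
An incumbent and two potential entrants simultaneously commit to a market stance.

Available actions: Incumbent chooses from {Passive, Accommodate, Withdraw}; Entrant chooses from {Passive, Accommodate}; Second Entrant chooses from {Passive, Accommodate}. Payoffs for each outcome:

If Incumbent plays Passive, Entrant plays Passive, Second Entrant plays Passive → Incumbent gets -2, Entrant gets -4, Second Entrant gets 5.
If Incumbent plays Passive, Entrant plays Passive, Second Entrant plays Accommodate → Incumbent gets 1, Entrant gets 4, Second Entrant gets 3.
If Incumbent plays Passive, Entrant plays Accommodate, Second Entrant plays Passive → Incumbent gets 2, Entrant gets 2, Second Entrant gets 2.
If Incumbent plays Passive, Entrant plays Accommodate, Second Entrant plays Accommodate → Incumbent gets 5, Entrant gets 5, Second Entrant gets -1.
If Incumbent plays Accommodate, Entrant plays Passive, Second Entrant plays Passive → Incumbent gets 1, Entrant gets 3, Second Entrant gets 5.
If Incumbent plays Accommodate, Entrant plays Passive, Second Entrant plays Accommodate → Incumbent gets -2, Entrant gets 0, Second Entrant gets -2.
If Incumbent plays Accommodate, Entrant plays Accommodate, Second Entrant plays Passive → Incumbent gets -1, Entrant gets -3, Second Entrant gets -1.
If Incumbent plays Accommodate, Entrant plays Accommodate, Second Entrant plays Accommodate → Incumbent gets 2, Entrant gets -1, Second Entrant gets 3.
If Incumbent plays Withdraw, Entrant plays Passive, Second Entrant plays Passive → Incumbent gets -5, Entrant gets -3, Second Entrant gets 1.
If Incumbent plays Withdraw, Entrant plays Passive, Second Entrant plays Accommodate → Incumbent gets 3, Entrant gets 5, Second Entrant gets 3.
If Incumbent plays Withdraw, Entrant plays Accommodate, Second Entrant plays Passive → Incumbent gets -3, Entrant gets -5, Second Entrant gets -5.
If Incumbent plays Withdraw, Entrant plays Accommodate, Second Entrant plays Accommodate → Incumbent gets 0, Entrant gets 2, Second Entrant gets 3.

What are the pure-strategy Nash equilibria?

Pure-strategy Nash equilibria: (Passive, Accommodate, Passive), (Accommodate, Passive, Passive), (Withdraw, Passive, Accommodate)

Incumbent against (Passive, Passive): payoffs -2, 1, -5 → best response Accommodate.
Incumbent against (Passive, Accommodate): payoffs 1, -2, 3 → best response Withdraw.
Incumbent against (Accommodate, Passive): payoffs 2, -1, -3 → best response Passive.
Incumbent against (Accommodate, Accommodate): payoffs 5, 2, 0 → best response Passive.
Entrant against (Passive, Passive): payoffs -4, 2 → best response Accommodate.
Entrant against (Passive, Accommodate): payoffs 4, 5 → best response Accommodate.
Entrant against (Accommodate, Passive): payoffs 3, -3 → best response Passive.
Entrant against (Accommodate, Accommodate): payoffs 0, -1 → best response Passive.
Entrant against (Withdraw, Passive): payoffs -3, -5 → best response Passive.
Entrant against (Withdraw, Accommodate): payoffs 5, 2 → best response Passive.
Second Entrant against (Passive, Passive): payoffs 5, 3 → best response Passive.
Second Entrant against (Passive, Accommodate): payoffs 2, -1 → best response Passive.
Second Entrant against (Accommodate, Passive): payoffs 5, -2 → best response Passive.
Second Entrant against (Accommodate, Accommodate): payoffs -1, 3 → best response Accommodate.
Second Entrant against (Withdraw, Passive): payoffs 1, 3 → best response Accommodate.
Second Entrant against (Withdraw, Accommodate): payoffs -5, 3 → best response Accommodate.
Mutual best responses: (Passive, Accommodate, Passive); (Accommodate, Passive, Passive); (Withdraw, Passive, Accommodate).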